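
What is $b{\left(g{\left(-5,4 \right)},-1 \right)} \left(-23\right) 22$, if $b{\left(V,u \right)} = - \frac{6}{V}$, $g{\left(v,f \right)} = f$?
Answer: $759$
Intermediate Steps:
$b{\left(g{\left(-5,4 \right)},-1 \right)} \left(-23\right) 22 = - \frac{6}{4} \left(-23\right) 22 = \left(-6\right) \frac{1}{4} \left(-23\right) 22 = \left(- \frac{3}{2}\right) \left(-23\right) 22 = \frac{69}{2} \cdot 22 = 759$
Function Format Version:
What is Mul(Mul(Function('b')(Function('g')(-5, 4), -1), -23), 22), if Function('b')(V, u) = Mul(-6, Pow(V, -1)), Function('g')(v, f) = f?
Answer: 759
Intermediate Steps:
Mul(Mul(Function('b')(Function('g')(-5, 4), -1), -23), 22) = Mul(Mul(Mul(-6, Pow(4, -1)), -23), 22) = Mul(Mul(Mul(-6, Rational(1, 4)), -23), 22) = Mul(Mul(Rational(-3, 2), -23), 22) = Mul(Rational(69, 2), 22) = 759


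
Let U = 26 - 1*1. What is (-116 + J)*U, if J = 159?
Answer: 1075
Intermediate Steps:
U = 25 (U = 26 - 1 = 25)
(-116 + J)*U = (-116 + 159)*25 = 43*25 = 1075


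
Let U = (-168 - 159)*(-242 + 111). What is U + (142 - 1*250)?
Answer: 42729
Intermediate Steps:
U = 42837 (U = -327*(-131) = 42837)
U + (142 - 1*250) = 42837 + (142 - 1*250) = 42837 + (142 - 250) = 42837 - 108 = 42729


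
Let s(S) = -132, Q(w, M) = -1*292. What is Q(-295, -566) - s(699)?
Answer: -160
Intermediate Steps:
Q(w, M) = -292
Q(-295, -566) - s(699) = -292 - 1*(-132) = -292 + 132 = -160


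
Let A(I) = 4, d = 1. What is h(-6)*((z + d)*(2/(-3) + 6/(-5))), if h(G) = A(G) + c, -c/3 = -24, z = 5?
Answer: -4256/5 ≈ -851.20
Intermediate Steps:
c = 72 (c = -3*(-24) = 72)
h(G) = 76 (h(G) = 4 + 72 = 76)
h(-6)*((z + d)*(2/(-3) + 6/(-5))) = 76*((5 + 1)*(2/(-3) + 6/(-5))) = 76*(6*(2*(-⅓) + 6*(-⅕))) = 76*(6*(-⅔ - 6/5)) = 76*(6*(-28/15)) = 76*(-56/5) = -4256/5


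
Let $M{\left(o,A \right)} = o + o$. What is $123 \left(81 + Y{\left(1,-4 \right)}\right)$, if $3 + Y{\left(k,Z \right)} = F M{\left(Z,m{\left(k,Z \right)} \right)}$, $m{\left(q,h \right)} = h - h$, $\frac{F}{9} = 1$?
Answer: $738$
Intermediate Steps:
$F = 9$ ($F = 9 \cdot 1 = 9$)
$m{\left(q,h \right)} = 0$
$M{\left(o,A \right)} = 2 o$
$Y{\left(k,Z \right)} = -3 + 18 Z$ ($Y{\left(k,Z \right)} = -3 + 9 \cdot 2 Z = -3 + 18 Z$)
$123 \left(81 + Y{\left(1,-4 \right)}\right) = 123 \left(81 + \left(-3 + 18 \left(-4\right)\right)\right) = 123 \left(81 - 75\right) = 123 \cdot 6 = 738$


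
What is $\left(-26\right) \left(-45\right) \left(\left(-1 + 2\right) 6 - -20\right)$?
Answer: $30420$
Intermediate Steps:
$\left(-26\right) \left(-45\right) \left(\left(-1 + 2\right) 6 - -20\right) = 1170 \left(1 \cdot 6 + 20\right) = 1170 \left(6 + 20\right) = 1170 \cdot 26 = 30420$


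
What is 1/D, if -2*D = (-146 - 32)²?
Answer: -1/15842 ≈ -6.3123e-5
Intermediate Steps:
D = -15842 (D = -(-146 - 32)²/2 = -½*(-178)² = -½*31684 = -15842)
1/D = 1/(-15842) = -1/15842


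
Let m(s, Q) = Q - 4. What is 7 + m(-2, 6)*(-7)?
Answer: -7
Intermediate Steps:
m(s, Q) = -4 + Q
7 + m(-2, 6)*(-7) = 7 + (-4 + 6)*(-7) = 7 + 2*(-7) = 7 - 14 = -7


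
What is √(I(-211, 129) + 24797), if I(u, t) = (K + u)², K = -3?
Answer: √70593 ≈ 265.69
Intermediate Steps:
I(u, t) = (-3 + u)²
√(I(-211, 129) + 24797) = √((-3 - 211)² + 24797) = √((-214)² + 24797) = √(45796 + 24797) = √70593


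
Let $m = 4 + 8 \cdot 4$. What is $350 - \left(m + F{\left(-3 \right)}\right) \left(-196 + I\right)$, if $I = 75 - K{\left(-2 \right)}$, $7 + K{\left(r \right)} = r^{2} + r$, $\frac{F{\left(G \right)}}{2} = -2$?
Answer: $4062$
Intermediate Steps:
$F{\left(G \right)} = -4$ ($F{\left(G \right)} = 2 \left(-2\right) = -4$)
$m = 36$ ($m = 4 + 32 = 36$)
$K{\left(r \right)} = -7 + r + r^{2}$ ($K{\left(r \right)} = -7 + \left(r^{2} + r\right) = -7 + \left(r + r^{2}\right) = -7 + r + r^{2}$)
$I = 80$ ($I = 75 - \left(-7 - 2 + \left(-2\right)^{2}\right) = 75 - \left(-7 - 2 + 4\right) = 75 - -5 = 75 + 5 = 80$)
$350 - \left(m + F{\left(-3 \right)}\right) \left(-196 + I\right) = 350 - \left(36 - 4\right) \left(-196 + 80\right) = 350 - 32 \left(-116\right) = 350 - -3712 = 350 + 3712 = 4062$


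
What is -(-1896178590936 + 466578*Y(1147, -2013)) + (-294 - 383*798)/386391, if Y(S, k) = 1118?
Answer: 244154929056109428/128797 ≈ 1.8957e+12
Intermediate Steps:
-(-1896178590936 + 466578*Y(1147, -2013)) + (-294 - 383*798)/386391 = -466578/(1/(1118 - 4064012)) + (-294 - 383*798)/386391 = -466578/(1/(-4062894)) + (-294 - 305634)*(1/386391) = -466578/(-1/4062894) - 305928*1/386391 = -466578*(-4062894) - 101976/128797 = 1895656956732 - 101976/128797 = 244154929056109428/128797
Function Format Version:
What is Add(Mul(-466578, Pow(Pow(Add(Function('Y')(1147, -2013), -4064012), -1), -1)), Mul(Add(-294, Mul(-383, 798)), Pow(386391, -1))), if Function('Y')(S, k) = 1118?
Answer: Rational(244154929056109428, 128797) ≈ 1.8957e+12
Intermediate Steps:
Add(Mul(-466578, Pow(Pow(Add(Function('Y')(1147, -2013), -4064012), -1), -1)), Mul(Add(-294, Mul(-383, 798)), Pow(386391, -1))) = Add(Mul(-466578, Pow(Pow(Add(1118, -4064012), -1), -1)), Mul(Add(-294, Mul(-383, 798)), Pow(386391, -1))) = Add(Mul(-466578, Pow(Pow(-4062894, -1), -1)), Mul(Add(-294, -305634), Rational(1, 386391))) = Add(Mul(-466578, Pow(Rational(-1, 4062894), -1)), Mul(-305928, Rational(1, 386391))) = Add(Mul(-466578, -4062894), Rational(-101976, 128797)) = Add(1895656956732, Rational(-101976, 128797)) = Rational(244154929056109428, 128797)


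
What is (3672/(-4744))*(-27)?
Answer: 12393/593 ≈ 20.899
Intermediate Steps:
(3672/(-4744))*(-27) = (3672*(-1/4744))*(-27) = -459/593*(-27) = 12393/593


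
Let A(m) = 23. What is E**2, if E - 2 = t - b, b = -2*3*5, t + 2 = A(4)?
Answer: 2809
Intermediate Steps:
t = 21 (t = -2 + 23 = 21)
b = -30 (b = -6*5 = -30)
E = 53 (E = 2 + (21 - 1*(-30)) = 2 + (21 + 30) = 2 + 51 = 53)
E**2 = 53**2 = 2809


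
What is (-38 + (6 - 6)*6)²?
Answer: 1444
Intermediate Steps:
(-38 + (6 - 6)*6)² = (-38 + 0*6)² = (-38 + 0)² = (-38)² = 1444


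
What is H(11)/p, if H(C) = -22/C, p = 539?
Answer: -2/539 ≈ -0.0037106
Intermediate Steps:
H(11)/p = -22/11/539 = -22*1/11*(1/539) = -2*1/539 = -2/539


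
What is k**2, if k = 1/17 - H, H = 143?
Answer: 5904900/289 ≈ 20432.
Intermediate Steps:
k = -2430/17 (k = 1/17 - 1*143 = 1/17 - 143 = -2430/17 ≈ -142.94)
k**2 = (-2430/17)**2 = 5904900/289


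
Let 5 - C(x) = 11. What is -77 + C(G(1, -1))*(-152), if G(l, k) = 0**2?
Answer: 835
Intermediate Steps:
G(l, k) = 0
C(x) = -6 (C(x) = 5 - 1*11 = 5 - 11 = -6)
-77 + C(G(1, -1))*(-152) = -77 - 6*(-152) = -77 + 912 = 835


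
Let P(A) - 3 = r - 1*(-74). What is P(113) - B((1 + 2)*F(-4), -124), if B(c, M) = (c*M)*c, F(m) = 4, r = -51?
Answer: 17882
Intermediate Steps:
P(A) = 26 (P(A) = 3 + (-51 - 1*(-74)) = 3 + (-51 + 74) = 3 + 23 = 26)
B(c, M) = M*c**2 (B(c, M) = (M*c)*c = M*c**2)
P(113) - B((1 + 2)*F(-4), -124) = 26 - (-124)*((1 + 2)*4)**2 = 26 - (-124)*(3*4)**2 = 26 - (-124)*12**2 = 26 - (-124)*144 = 26 - 1*(-17856) = 26 + 17856 = 17882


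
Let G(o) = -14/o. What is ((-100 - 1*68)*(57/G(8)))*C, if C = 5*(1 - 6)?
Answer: -136800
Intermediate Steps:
C = -25 (C = 5*(-5) = -25)
((-100 - 1*68)*(57/G(8)))*C = ((-100 - 1*68)*(57/((-14/8))))*(-25) = ((-100 - 68)*(57/((-14*⅛))))*(-25) = -9576/(-7/4)*(-25) = -9576*(-4)/7*(-25) = -168*(-228/7)*(-25) = 5472*(-25) = -136800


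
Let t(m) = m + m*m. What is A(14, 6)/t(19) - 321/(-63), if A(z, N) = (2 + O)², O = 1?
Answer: 40849/7980 ≈ 5.1189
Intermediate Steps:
t(m) = m + m²
A(z, N) = 9 (A(z, N) = (2 + 1)² = 3² = 9)
A(14, 6)/t(19) - 321/(-63) = 9/((19*(1 + 19))) - 321/(-63) = 9/((19*20)) - 321*(-1/63) = 9/380 + 107/21 = 40849/7980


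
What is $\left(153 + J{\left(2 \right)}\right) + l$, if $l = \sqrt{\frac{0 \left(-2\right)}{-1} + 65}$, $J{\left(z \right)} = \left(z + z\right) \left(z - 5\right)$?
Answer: $141 + \sqrt{65} \approx 149.06$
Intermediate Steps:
$J{\left(z \right)} = 2 z \left(-5 + z\right)$
$l = \sqrt{65}$ ($l = \sqrt{0 \left(-1\right) + 65} = \sqrt{0 + 65} = \sqrt{65} \approx 8.0623$)
$\left(153 + J{\left(2 \right)}\right) + l = \left(153 + 2 \cdot 2 \left(-5 + 2\right)\right) + \sqrt{65} = \left(153 + 2 \cdot 2 \left(-3\right)\right) + \sqrt{65} = \left(153 - 12\right) + \sqrt{65} = 141 + \sqrt{65}$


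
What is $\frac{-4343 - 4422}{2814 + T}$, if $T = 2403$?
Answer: $- \frac{8765}{5217} \approx -1.6801$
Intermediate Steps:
$\frac{-4343 - 4422}{2814 + T} = \frac{-4343 - 4422}{2814 + 2403} = - \frac{8765}{5217}$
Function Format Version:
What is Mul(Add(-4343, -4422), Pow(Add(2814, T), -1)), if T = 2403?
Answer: Rational(-8765, 5217) ≈ -1.6801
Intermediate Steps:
Mul(Add(-4343, -4422), Pow(Add(2814, T), -1)) = Mul(Add(-4343, -4422), Pow(Add(2814, 2403), -1)) = Mul(-8765, Pow(5217, -1)) = Mul(-8765, Rational(1, 5217)) = Rational(-8765, 5217)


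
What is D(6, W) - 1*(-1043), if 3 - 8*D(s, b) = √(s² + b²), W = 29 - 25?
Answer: 8347/8 - √13/4 ≈ 1042.5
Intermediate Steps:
W = 4
D(s, b) = 3/8 - √(b² + s²)/8 (D(s, b) = 3/8 - √(s² + b²)/8 = 3/8 - √(b² + s²)/8)
D(6, W) - 1*(-1043) = (3/8 - √(4² + 6²)/8) - 1*(-1043) = (3/8 - √(16 + 36)/8) + 1043 = (3/8 - √13/4) + 1043 = 8347/8 - √13/4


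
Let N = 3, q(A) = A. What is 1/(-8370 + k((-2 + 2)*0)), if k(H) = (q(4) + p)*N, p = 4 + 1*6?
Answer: -1/8328 ≈ -0.00012008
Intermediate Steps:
p = 10 (p = 4 + 6 = 10)
k(H) = 42 (k(H) = (4 + 10)*3 = 14*3 = 42)
1/(-8370 + k((-2 + 2)*0)) = 1/(-8370 + 42) = 1/(-8328) = -1/8328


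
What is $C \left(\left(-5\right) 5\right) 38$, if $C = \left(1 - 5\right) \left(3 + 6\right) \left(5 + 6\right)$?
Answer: $376200$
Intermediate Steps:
$C = -396$ ($C = - 4 \cdot 9 \cdot 11 = \left(-4\right) 99 = -396$)
$C \left(\left(-5\right) 5\right) 38 = - 396 \left(\left(-5\right) 5\right) 38 = \left(-396\right) \left(-25\right) 38 = 9900 \cdot 38 = 376200$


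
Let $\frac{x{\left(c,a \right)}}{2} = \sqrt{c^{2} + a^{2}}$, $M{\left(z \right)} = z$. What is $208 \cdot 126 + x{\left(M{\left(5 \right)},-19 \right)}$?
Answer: $26208 + 2 \sqrt{386} \approx 26247.0$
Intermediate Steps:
$x{\left(c,a \right)} = 2 \sqrt{a^{2} + c^{2}}$ ($x{\left(c,a \right)} = 2 \sqrt{c^{2} + a^{2}} = 2 \sqrt{a^{2} + c^{2}}$)
$208 \cdot 126 + x{\left(M{\left(5 \right)},-19 \right)} = 208 \cdot 126 + 2 \sqrt{\left(-19\right)^{2} + 5^{2}} = 26208 + 2 \sqrt{361 + 25} = 26208 + 2 \sqrt{386}$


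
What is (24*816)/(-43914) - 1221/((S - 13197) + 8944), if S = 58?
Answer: -4755981/30703205 ≈ -0.15490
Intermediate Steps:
(24*816)/(-43914) - 1221/((S - 13197) + 8944) = (24*816)/(-43914) - 1221/((58 - 13197) + 8944) = 19584*(-1/43914) - 1221/(-13139 + 8944) = -3264/7319 - 1221/(-4195) = -3264/7319 - 1221*(-1/4195) = -3264/7319 + 1221/4195 = -4755981/30703205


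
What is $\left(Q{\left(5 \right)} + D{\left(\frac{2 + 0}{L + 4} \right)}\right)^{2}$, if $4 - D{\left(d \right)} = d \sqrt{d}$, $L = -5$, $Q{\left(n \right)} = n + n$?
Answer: $188 + 56 i \sqrt{2} \approx 188.0 + 79.196 i$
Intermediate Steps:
$Q{\left(n \right)} = 2 n$
$D{\left(d \right)} = 4 - d^{\frac{3}{2}}$ ($D{\left(d \right)} = 4 - d \sqrt{d} = 4 - d^{\frac{3}{2}}$)
$\left(Q{\left(5 \right)} + D{\left(\frac{2 + 0}{L + 4} \right)}\right)^{2} = \left(2 \cdot 5 + \left(4 - \left(\frac{2 + 0}{-5 + 4}\right)^{\frac{3}{2}}\right)\right)^{2} = \left(10 + \left(4 - \left(\frac{2}{-1}\right)^{\frac{3}{2}}\right)\right)^{2} = \left(10 + \left(4 - \left(2 \left(-1\right)\right)^{\frac{3}{2}}\right)\right)^{2} = \left(10 + \left(4 - \left(-2\right)^{\frac{3}{2}}\right)\right)^{2} = \left(10 + \left(4 - - 2 i \sqrt{2}\right)\right)^{2} = \left(10 + \left(4 + 2 i \sqrt{2}\right)\right)^{2} = \left(14 + 2 i \sqrt{2}\right)^{2}$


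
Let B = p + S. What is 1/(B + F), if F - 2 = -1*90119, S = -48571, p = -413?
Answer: -1/139101 ≈ -7.1890e-6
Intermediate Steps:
F = -90117 (F = 2 - 1*90119 = 2 - 90119 = -90117)
B = -48984 (B = -413 - 48571 = -48984)
1/(B + F) = 1/(-48984 - 90117) = 1/(-139101) = -1/139101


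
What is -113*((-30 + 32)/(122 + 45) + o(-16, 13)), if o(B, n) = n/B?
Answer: 241707/2672 ≈ 90.459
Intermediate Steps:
-113*((-30 + 32)/(122 + 45) + o(-16, 13)) = -113*((-30 + 32)/(122 + 45) + 13/(-16)) = -113*(2/167 + 13*(-1/16)) = -113*(2*(1/167) - 13/16) = -113*(2/167 - 13/16) = -113*(-2139/2672) = 241707/2672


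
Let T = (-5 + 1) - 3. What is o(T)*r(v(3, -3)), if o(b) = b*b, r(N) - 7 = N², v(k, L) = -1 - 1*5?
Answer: 2107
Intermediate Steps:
v(k, L) = -6 (v(k, L) = -1 - 5 = -6)
T = -7 (T = -4 - 3 = -7)
r(N) = 7 + N²
o(b) = b²
o(T)*r(v(3, -3)) = (-7)²*(7 + (-6)²) = 49*(7 + 36) = 49*43 = 2107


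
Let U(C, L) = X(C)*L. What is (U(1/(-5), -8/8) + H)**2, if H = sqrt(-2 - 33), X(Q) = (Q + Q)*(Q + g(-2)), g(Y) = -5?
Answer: (52 - 25*I*sqrt(35))**2/625 ≈ -30.674 - 24.611*I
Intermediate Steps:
X(Q) = 2*Q*(-5 + Q) (X(Q) = (Q + Q)*(Q - 5) = (2*Q)*(-5 + Q) = 2*Q*(-5 + Q))
H = I*sqrt(35) (H = sqrt(-35) = I*sqrt(35) ≈ 5.9161*I)
U(C, L) = 2*C*L*(-5 + C) (U(C, L) = (2*C*(-5 + C))*L = 2*C*L*(-5 + C))
(U(1/(-5), -8/8) + H)**2 = (2*(-8/8)*(-5 + 1/(-5))/(-5) + I*sqrt(35))**2 = (2*(-1/5)*(-8*1/8)*(-5 - 1/5) + I*sqrt(35))**2 = (2*(-1/5)*(-1)*(-26/5) + I*sqrt(35))**2 = (-52/25 + I*sqrt(35))**2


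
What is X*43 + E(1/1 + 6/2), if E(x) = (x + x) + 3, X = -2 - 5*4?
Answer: -935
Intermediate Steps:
X = -22 (X = -2 - 20 = -22)
E(x) = 3 + 2*x (E(x) = 2*x + 3 = 3 + 2*x)
X*43 + E(1/1 + 6/2) = -22*43 + (3 + 2*(1/1 + 6/2)) = -946 + (3 + 2*(1*1 + 6*(½))) = -946 + (3 + 2*(1 + 3)) = -946 + (3 + 2*4) = -946 + (3 + 8) = -946 + 11 = -935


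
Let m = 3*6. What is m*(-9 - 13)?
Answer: -396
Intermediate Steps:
m = 18
m*(-9 - 13) = 18*(-9 - 13) = 18*(-22) = -396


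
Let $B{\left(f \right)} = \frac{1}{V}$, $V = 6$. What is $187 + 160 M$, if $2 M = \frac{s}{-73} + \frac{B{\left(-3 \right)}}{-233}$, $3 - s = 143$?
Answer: $\frac{17367929}{51027} \approx 340.37$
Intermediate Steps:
$s = -140$ ($s = 3 - 143 = -140$)
$B{\left(f \right)} = \frac{1}{6}$
$M = \frac{195647}{204108}$ ($M = \frac{- \frac{140}{-73} + \frac{1}{6 \left(-233\right)}}{2} = \frac{\left(-140\right) \left(- \frac{1}{73}\right) + \frac{1}{6} \left(- \frac{1}{233}\right)}{2} = \frac{\frac{140}{73} - \frac{1}{1398}}{2} = \frac{1}{2} \cdot \frac{195647}{102054} = \frac{195647}{204108} \approx 0.95855$)
$187 + 160 M = 187 + 160 \cdot \frac{195647}{204108} = 187 + \frac{7825880}{51027} = \frac{17367929}{51027}$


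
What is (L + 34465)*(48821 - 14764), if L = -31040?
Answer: 116645225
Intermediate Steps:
(L + 34465)*(48821 - 14764) = (-31040 + 34465)*(48821 - 14764) = 3425*34057 = 116645225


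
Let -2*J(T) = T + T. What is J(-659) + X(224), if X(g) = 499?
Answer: 1158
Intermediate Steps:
J(T) = -T (J(T) = -(T + T)/2 = -T)
J(-659) + X(224) = -1*(-659) + 499 = 659 + 499 = 1158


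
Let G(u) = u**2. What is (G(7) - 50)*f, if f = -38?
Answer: 38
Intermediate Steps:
(G(7) - 50)*f = (7**2 - 50)*(-38) = (49 - 50)*(-38) = -1*(-38) = 38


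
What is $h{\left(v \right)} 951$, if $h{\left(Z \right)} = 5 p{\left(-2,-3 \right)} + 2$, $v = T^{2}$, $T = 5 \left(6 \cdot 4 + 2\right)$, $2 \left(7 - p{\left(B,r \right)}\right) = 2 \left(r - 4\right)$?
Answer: $68472$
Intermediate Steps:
$p{\left(B,r \right)} = 11 - r$ ($p{\left(B,r \right)} = 7 - \frac{2 \left(r - 4\right)}{2} = 7 - \frac{2 \left(-4 + r\right)}{2} = 7 - \frac{-8 + 2 r}{2} = 7 - \left(-4 + r\right) = 11 - r$)
$T = 130$ ($T = 5 \left(24 + 2\right) = 5 \cdot 26 = 130$)
$v = 16900$ ($v = 130^{2} = 16900$)
$h{\left(Z \right)} = 72$ ($h{\left(Z \right)} = 5 \left(11 - -3\right) + 2 = 5 \left(11 + 3\right) + 2 = 5 \cdot 14 + 2 = 70 + 2 = 72$)
$h{\left(v \right)} 951 = 72 \cdot 951 = 68472$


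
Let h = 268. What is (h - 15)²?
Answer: 64009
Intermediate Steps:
(h - 15)² = (268 - 15)² = 253² = 64009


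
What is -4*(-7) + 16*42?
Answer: 700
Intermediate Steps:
-4*(-7) + 16*42 = 28 + 672 = 700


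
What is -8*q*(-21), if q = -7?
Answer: -1176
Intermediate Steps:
-8*q*(-21) = -8*(-7)*(-21) = 56*(-21) = -1176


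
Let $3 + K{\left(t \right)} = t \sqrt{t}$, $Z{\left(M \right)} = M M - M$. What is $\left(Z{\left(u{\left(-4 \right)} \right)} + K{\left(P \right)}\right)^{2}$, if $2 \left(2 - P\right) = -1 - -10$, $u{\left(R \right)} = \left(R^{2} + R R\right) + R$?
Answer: $\frac{4535947}{8} - \frac{3765 i \sqrt{10}}{2} \approx 5.6699 \cdot 10^{5} - 5953.0 i$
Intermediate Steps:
$u{\left(R \right)} = R + 2 R^{2}$ ($u{\left(R \right)} = \left(R^{2} + R^{2}\right) + R = 2 R^{2} + R = R + 2 R^{2}$)
$Z{\left(M \right)} = M^{2} - M$
$P = - \frac{5}{2}$ ($P = 2 - \frac{-1 - -10}{2} = 2 - \frac{-1 + 10}{2} = 2 - \frac{9}{2} = - \frac{5}{2} \approx -2.5$)
$K{\left(t \right)} = -3 + t^{\frac{3}{2}}$ ($K{\left(t \right)} = -3 + t \sqrt{t} = -3 + t^{\frac{3}{2}}$)
$\left(Z{\left(u{\left(-4 \right)} \right)} + K{\left(P \right)}\right)^{2} = \left(- 4 \left(1 + 2 \left(-4\right)\right) \left(-1 - 4 \left(1 + 2 \left(-4\right)\right)\right) - \left(3 - \left(- \frac{5}{2}\right)^{\frac{3}{2}}\right)\right)^{2} = \left(- 4 \left(1 - 8\right) \left(-1 - 4 \left(1 - 8\right)\right) - \left(3 + \frac{5 i \sqrt{10}}{4}\right)\right)^{2} = \left(\left(-4\right) \left(-7\right) \left(-1 - -28\right) - \left(3 + \frac{5 i \sqrt{10}}{4}\right)\right)^{2} = \left(28 \left(-1 + 28\right) - \left(3 + \frac{5 i \sqrt{10}}{4}\right)\right)^{2} = \left(28 \cdot 27 - \left(3 + \frac{5 i \sqrt{10}}{4}\right)\right)^{2} = \left(756 - \left(3 + \frac{5 i \sqrt{10}}{4}\right)\right)^{2} = \left(753 - \frac{5 i \sqrt{10}}{4}\right)^{2}$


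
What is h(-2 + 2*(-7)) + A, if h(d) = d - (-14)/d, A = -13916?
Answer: -111463/8 ≈ -13933.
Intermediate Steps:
h(d) = d + 14/d
h(-2 + 2*(-7)) + A = ((-2 + 2*(-7)) + 14/(-2 + 2*(-7))) - 13916 = ((-2 - 14) + 14/(-2 - 14)) - 13916 = (-16 + 14/(-16)) - 13916 = (-16 + 14*(-1/16)) - 13916 = (-16 - 7/8) - 13916 = -135/8 - 13916 = -111463/8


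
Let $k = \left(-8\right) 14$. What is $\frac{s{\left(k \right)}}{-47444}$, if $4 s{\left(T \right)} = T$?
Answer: $\frac{7}{11861} \approx 0.00059017$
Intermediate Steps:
$k = -112$
$s{\left(T \right)} = \frac{T}{4}$
$\frac{s{\left(k \right)}}{-47444} = \frac{\frac{1}{4} \left(-112\right)}{-47444} = \left(-28\right) \left(- \frac{1}{47444}\right) = \frac{7}{11861}$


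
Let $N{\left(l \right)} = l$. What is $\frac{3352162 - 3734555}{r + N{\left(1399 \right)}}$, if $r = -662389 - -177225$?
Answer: $\frac{382393}{483765} \approx 0.79045$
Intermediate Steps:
$r = -485164$ ($r = -662389 + 177225 = -485164$)
$\frac{3352162 - 3734555}{r + N{\left(1399 \right)}} = \frac{3352162 - 3734555}{-485164 + 1399} = - \frac{382393}{-483765} = \left(-382393\right) \left(- \frac{1}{483765}\right) = \frac{382393}{483765}$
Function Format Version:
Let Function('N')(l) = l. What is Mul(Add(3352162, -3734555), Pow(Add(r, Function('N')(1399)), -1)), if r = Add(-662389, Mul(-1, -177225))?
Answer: Rational(382393, 483765) ≈ 0.79045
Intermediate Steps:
r = -485164 (r = Add(-662389, 177225) = -485164)
Mul(Add(3352162, -3734555), Pow(Add(r, Function('N')(1399)), -1)) = Mul(Add(3352162, -3734555), Pow(Add(-485164, 1399), -1)) = Mul(-382393, Pow(-483765, -1)) = Mul(-382393, Rational(-1, 483765)) = Rational(382393, 483765)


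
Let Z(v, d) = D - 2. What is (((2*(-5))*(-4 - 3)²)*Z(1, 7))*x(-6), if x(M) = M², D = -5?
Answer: 123480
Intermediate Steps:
Z(v, d) = -7 (Z(v, d) = -5 - 2 = -7)
(((2*(-5))*(-4 - 3)²)*Z(1, 7))*x(-6) = (((2*(-5))*(-4 - 3)²)*(-7))*(-6)² = (-10*(-7)²*(-7))*36 = (-10*49*(-7))*36 = -490*(-7)*36 = 3430*36 = 123480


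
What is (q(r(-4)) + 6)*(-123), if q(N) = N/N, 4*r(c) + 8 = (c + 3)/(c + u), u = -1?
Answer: -861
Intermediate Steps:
r(c) = -2 + (3 + c)/(4*(-1 + c)) (r(c) = -2 + ((c + 3)/(c - 1))/4 = -2 + ((3 + c)/(-1 + c))/4 = -2 + (3 + c)/(4*(-1 + c)))
q(N) = 1
(q(r(-4)) + 6)*(-123) = (1 + 6)*(-123) = 7*(-123) = -861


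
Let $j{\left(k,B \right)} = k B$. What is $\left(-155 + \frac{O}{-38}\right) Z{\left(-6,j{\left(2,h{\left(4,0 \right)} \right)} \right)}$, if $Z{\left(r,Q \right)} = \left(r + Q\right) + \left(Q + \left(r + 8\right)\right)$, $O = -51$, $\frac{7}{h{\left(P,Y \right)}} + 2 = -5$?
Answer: $\frac{23356}{19} \approx 1229.3$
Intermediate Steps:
$h{\left(P,Y \right)} = -1$ ($h{\left(P,Y \right)} = \frac{7}{-2 - 5} = \frac{7}{-7} = 7 \left(- \frac{1}{7}\right) = -1$)
$j{\left(k,B \right)} = B k$
$Z{\left(r,Q \right)} = 8 + 2 Q + 2 r$ ($Z{\left(r,Q \right)} = \left(Q + r\right) + \left(Q + \left(8 + r\right)\right) = \left(Q + r\right) + \left(8 + Q + r\right) = 8 + 2 Q + 2 r$)
$\left(-155 + \frac{O}{-38}\right) Z{\left(-6,j{\left(2,h{\left(4,0 \right)} \right)} \right)} = \left(-155 - \frac{51}{-38}\right) \left(8 + 2 \left(\left(-1\right) 2\right) + 2 \left(-6\right)\right) = \left(-155 - - \frac{51}{38}\right) \left(8 + 2 \left(-2\right) - 12\right) = \left(-155 + \frac{51}{38}\right) \left(8 - 4 - 12\right) = \left(- \frac{5839}{38}\right) \left(-8\right) = \frac{23356}{19}$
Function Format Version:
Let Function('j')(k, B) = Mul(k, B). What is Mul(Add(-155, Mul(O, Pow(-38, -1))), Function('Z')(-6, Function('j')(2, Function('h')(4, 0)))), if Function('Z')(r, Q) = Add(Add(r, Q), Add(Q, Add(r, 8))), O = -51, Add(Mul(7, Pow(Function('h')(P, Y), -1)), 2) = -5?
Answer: Rational(23356, 19) ≈ 1229.3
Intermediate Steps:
Function('h')(P, Y) = -1 (Function('h')(P, Y) = Mul(7, Pow(Add(-2, -5), -1)) = Mul(7, Pow(-7, -1)) = Mul(7, Rational(-1, 7)) = -1)
Function('j')(k, B) = Mul(B, k)
Function('Z')(r, Q) = Add(8, Mul(2, Q), Mul(2, r)) (Function('Z')(r, Q) = Add(Add(Q, r), Add(Q, Add(8, r))) = Add(Add(Q, r), Add(8, Q, r)) = Add(8, Mul(2, Q), Mul(2, r)))
Mul(Add(-155, Mul(O, Pow(-38, -1))), Function('Z')(-6, Function('j')(2, Function('h')(4, 0)))) = Mul(Add(-155, Mul(-51, Pow(-38, -1))), Add(8, Mul(2, Mul(-1, 2)), Mul(2, -6))) = Mul(Add(-155, Mul(-51, Rational(-1, 38))), Add(8, Mul(2, -2), -12)) = Mul(Add(-155, Rational(51, 38)), Add(8, -4, -12)) = Mul(Rational(-5839, 38), -8) = Rational(23356, 19)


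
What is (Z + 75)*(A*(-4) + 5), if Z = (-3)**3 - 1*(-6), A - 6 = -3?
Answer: -378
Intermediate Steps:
A = 3 (A = 6 - 3 = 3)
Z = -21 (Z = -27 + 6 = -21)
(Z + 75)*(A*(-4) + 5) = (-21 + 75)*(3*(-4) + 5) = 54*(-12 + 5) = 54*(-7) = -378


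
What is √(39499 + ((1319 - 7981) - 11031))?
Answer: √21806 ≈ 147.67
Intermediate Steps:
√(39499 + ((1319 - 7981) - 11031)) = √(39499 + (-6662 - 11031)) = √(39499 - 17693) = √21806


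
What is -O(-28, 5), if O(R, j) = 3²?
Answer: -9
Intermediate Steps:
O(R, j) = 9
-O(-28, 5) = -1*9 = -9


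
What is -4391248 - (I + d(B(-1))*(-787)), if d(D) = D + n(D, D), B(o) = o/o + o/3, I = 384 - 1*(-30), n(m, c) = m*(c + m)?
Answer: -39513940/9 ≈ -4.3904e+6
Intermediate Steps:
I = 414 (I = 384 + 30 = 414)
B(o) = 1 + o/3 (B(o) = 1 + o*(⅓) = 1 + o/3)
d(D) = D + 2*D² (d(D) = D + D*(D + D) = D + D*(2*D) = D + 2*D²)
-4391248 - (I + d(B(-1))*(-787)) = -4391248 - (414 + ((1 + (⅓)*(-1))*(1 + 2*(1 + (⅓)*(-1))))*(-787)) = -4391248 - (414 + ((1 - ⅓)*(1 + 2*(1 - ⅓)))*(-787)) = -4391248 - (414 + (2*(1 + 2*(⅔))/3)*(-787)) = -4391248 - (414 + (2*(1 + 4/3)/3)*(-787)) = -4391248 - (414 + ((⅔)*(7/3))*(-787)) = -4391248 - (414 + (14/9)*(-787)) = -4391248 - (414 - 11018/9) = -4391248 - 1*(-7292/9) = -4391248 + 7292/9 = -39513940/9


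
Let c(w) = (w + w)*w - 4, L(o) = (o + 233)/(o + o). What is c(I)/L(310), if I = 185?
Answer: 42436520/543 ≈ 78152.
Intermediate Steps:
L(o) = (233 + o)/(2*o) (L(o) = (233 + o)/((2*o)) = (233 + o)*(1/(2*o)) = (233 + o)/(2*o))
c(w) = -4 + 2*w**2 (c(w) = (2*w)*w - 4 = 2*w**2 - 4 = -4 + 2*w**2)
c(I)/L(310) = (-4 + 2*185**2)/(((1/2)*(233 + 310)/310)) = (-4 + 2*34225)/(((1/2)*(1/310)*543)) = (-4 + 68450)/(543/620) = 68446*(620/543) = 42436520/543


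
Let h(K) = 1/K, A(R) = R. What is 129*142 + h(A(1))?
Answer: 18319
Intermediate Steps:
129*142 + h(A(1)) = 129*142 + 1/1 = 18318 + 1 = 18319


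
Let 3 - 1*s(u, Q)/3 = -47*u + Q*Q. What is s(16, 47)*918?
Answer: -4004316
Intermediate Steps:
s(u, Q) = 9 - 3*Q**2 + 141*u (s(u, Q) = 9 - 3*(-47*u + Q*Q) = 9 - 3*(-47*u + Q**2) = 9 - 3*(Q**2 - 47*u) = 9 + (-3*Q**2 + 141*u) = 9 - 3*Q**2 + 141*u)
s(16, 47)*918 = (9 - 3*47**2 + 141*16)*918 = (9 - 3*2209 + 2256)*918 = (9 - 6627 + 2256)*918 = -4362*918 = -4004316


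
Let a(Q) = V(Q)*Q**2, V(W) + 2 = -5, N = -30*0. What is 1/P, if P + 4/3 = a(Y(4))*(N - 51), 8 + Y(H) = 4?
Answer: 3/17132 ≈ 0.00017511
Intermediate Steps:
N = 0
Y(H) = -4 (Y(H) = -8 + 4 = -4)
V(W) = -7 (V(W) = -2 - 5 = -7)
a(Q) = -7*Q**2
P = 17132/3 (P = -4/3 + (-7*(-4)**2)*(0 - 51) = -4/3 - 7*16*(-51) = -4/3 - 112*(-51) = -4/3 + 5712 = 17132/3 ≈ 5710.7)
1/P = 1/(17132/3) = 3/17132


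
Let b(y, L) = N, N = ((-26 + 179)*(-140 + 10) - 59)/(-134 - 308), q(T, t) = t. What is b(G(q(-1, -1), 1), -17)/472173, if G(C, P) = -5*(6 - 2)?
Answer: 19949/208700466 ≈ 9.5587e-5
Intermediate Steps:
G(C, P) = -20 (G(C, P) = -5*4 = -20)
N = 19949/442 (N = (153*(-130) - 59)/(-442) = (-19890 - 59)*(-1/442) = -19949*(-1/442) = 19949/442 ≈ 45.133)
b(y, L) = 19949/442
b(G(q(-1, -1), 1), -17)/472173 = (19949/442)/472173 = (19949/442)*(1/472173) = 19949/208700466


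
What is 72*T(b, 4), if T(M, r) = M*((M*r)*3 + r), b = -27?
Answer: 622080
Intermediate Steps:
T(M, r) = M*(r + 3*M*r) (T(M, r) = M*(3*M*r + r) = M*(r + 3*M*r))
72*T(b, 4) = 72*(-27*4*(1 + 3*(-27))) = 72*(-27*4*(1 - 81)) = 72*(-27*4*(-80)) = 72*8640 = 622080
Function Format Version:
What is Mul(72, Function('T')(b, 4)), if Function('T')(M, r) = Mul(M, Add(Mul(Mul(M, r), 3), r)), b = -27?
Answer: 622080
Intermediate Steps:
Function('T')(M, r) = Mul(M, Add(r, Mul(3, M, r))) (Function('T')(M, r) = Mul(M, Add(Mul(3, M, r), r)) = Mul(M, Add(r, Mul(3, M, r))))
Mul(72, Function('T')(b, 4)) = Mul(72, Mul(-27, 4, Add(1, Mul(3, -27)))) = Mul(72, Mul(-27, 4, Add(1, -81))) = Mul(72, Mul(-27, 4, -80)) = Mul(72, 8640) = 622080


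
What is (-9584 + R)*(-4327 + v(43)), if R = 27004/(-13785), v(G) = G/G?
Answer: 190549404248/4595 ≈ 4.1469e+7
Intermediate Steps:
v(G) = 1
R = -27004/13785 (R = 27004*(-1/13785) = -27004/13785 ≈ -1.9589)
(-9584 + R)*(-4327 + v(43)) = (-9584 - 27004/13785)*(-4327 + 1) = -132142444/13785*(-4326) = 190549404248/4595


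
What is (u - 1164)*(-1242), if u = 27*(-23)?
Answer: 2216970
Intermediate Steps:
u = -621
(u - 1164)*(-1242) = (-621 - 1164)*(-1242) = -1785*(-1242) = 2216970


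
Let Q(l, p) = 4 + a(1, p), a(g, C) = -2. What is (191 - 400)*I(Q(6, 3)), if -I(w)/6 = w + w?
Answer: 5016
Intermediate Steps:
Q(l, p) = 2 (Q(l, p) = 4 - 2 = 2)
I(w) = -12*w (I(w) = -6*(w + w) = -12*w)
(191 - 400)*I(Q(6, 3)) = (191 - 400)*(-12*2) = -209*(-24) = 5016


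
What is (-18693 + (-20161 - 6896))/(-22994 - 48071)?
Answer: 150/233 ≈ 0.64378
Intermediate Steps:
(-18693 + (-20161 - 6896))/(-22994 - 48071) = (-18693 - 27057)/(-71065) = -45750*(-1/71065) = 150/233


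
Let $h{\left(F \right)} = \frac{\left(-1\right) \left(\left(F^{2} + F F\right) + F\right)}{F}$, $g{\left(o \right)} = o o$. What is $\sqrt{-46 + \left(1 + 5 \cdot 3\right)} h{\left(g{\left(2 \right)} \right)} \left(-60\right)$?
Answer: $540 i \sqrt{30} \approx 2957.7 i$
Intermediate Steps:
$g{\left(o \right)} = o^{2}$
$h{\left(F \right)} = \frac{- F - 2 F^{2}}{F}$ ($h{\left(F \right)} = \frac{\left(-1\right) \left(\left(F^{2} + F^{2}\right) + F\right)}{F} = \frac{\left(-1\right) \left(2 F^{2} + F\right)}{F} = \frac{\left(-1\right) \left(F + 2 F^{2}\right)}{F} = \frac{- F - 2 F^{2}}{F}$)
$\sqrt{-46 + \left(1 + 5 \cdot 3\right)} h{\left(g{\left(2 \right)} \right)} \left(-60\right) = \sqrt{-46 + \left(1 + 5 \cdot 3\right)} \left(-1 - 2 \cdot 2^{2}\right) \left(-60\right) = \sqrt{-46 + \left(1 + 15\right)} \left(-1 - 8\right) \left(-60\right) = \sqrt{-46 + 16} \left(-1 - 8\right) \left(-60\right) = \sqrt{-30} \left(-9\right) \left(-60\right) = i \sqrt{30} \left(-9\right) \left(-60\right) = - 9 i \sqrt{30} \left(-60\right) = 540 i \sqrt{30}$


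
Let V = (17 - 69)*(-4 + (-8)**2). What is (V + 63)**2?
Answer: 9345249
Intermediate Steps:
V = -3120 (V = -52*(-4 + 64) = -52*60 = -3120)
(V + 63)**2 = (-3120 + 63)**2 = (-3057)**2 = 9345249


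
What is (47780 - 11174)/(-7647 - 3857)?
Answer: -18303/5752 ≈ -3.1820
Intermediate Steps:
(47780 - 11174)/(-7647 - 3857) = 36606/(-11504) = 36606*(-1/11504) = -18303/5752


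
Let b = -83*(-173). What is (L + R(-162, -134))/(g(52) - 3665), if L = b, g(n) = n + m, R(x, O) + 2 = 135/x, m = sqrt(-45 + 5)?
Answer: -311212981/78322854 - 86137*I*sqrt(10)/39161427 ≈ -3.9735 - 0.0069555*I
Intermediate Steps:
m = 2*I*sqrt(10) (m = sqrt(-40) = 2*I*sqrt(10) ≈ 6.3246*I)
b = 14359
R(x, O) = -2 + 135/x
g(n) = n + 2*I*sqrt(10)
L = 14359
(L + R(-162, -134))/(g(52) - 3665) = (14359 + (-2 + 135/(-162)))/((52 + 2*I*sqrt(10)) - 3665) = (14359 + (-2 + 135*(-1/162)))/(-3613 + 2*I*sqrt(10)) = (14359 + (-2 - 5/6))/(-3613 + 2*I*sqrt(10)) = (14359 - 17/6)/(-3613 + 2*I*sqrt(10)) = 86137/(6*(-3613 + 2*I*sqrt(10)))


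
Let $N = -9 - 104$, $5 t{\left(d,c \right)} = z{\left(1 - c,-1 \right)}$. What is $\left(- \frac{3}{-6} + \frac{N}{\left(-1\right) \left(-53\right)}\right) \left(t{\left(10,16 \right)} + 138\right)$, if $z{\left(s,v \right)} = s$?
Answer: $- \frac{23355}{106} \approx -220.33$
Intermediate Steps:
$t{\left(d,c \right)} = \frac{1}{5} - \frac{c}{5}$ ($t{\left(d,c \right)} = \frac{1 - c}{5} = \frac{1}{5} - \frac{c}{5}$)
$N = -113$
$\left(- \frac{3}{-6} + \frac{N}{\left(-1\right) \left(-53\right)}\right) \left(t{\left(10,16 \right)} + 138\right) = \left(- \frac{3}{-6} - \frac{113}{\left(-1\right) \left(-53\right)}\right) \left(\left(\frac{1}{5} - \frac{16}{5}\right) + 138\right) = \left(\left(-3\right) \left(- \frac{1}{6}\right) - \frac{113}{53}\right) \left(\left(\frac{1}{5} - \frac{16}{5}\right) + 138\right) = \left(\frac{1}{2} - \frac{113}{53}\right) \left(-3 + 138\right) = \left(\frac{1}{2} - \frac{113}{53}\right) 135 = \left(- \frac{173}{106}\right) 135 = - \frac{23355}{106}$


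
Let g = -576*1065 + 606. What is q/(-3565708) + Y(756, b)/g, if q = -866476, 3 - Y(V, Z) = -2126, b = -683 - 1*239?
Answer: 130853640163/546296774118 ≈ 0.23953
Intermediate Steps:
b = -922 (b = -683 - 239 = -922)
Y(V, Z) = 2129 (Y(V, Z) = 3 - 1*(-2126) = 3 + 2126 = 2129)
g = -612834 (g = -613440 + 606 = -612834)
q/(-3565708) + Y(756, b)/g = -866476/(-3565708) + 2129/(-612834) = -866476*(-1/3565708) + 2129*(-1/612834) = 216619/891427 - 2129/612834 = 130853640163/546296774118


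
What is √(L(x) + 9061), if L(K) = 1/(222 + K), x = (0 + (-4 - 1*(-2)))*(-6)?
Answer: 5*√2205086/78 ≈ 95.189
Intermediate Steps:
x = 12 (x = (0 + (-4 + 2))*(-6) = (0 - 2)*(-6) = -2*(-6) = 12)
√(L(x) + 9061) = √(1/(222 + 12) + 9061) = √(1/234 + 9061) = √(2120275/234) = 5*√2205086/78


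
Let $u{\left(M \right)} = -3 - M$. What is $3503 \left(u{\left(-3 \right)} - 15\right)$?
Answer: $-52545$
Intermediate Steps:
$3503 \left(u{\left(-3 \right)} - 15\right) = 3503 \left(\left(-3 - -3\right) - 15\right) = 3503 \left(\left(-3 + 3\right) - 15\right) = 3503 \left(0 - 15\right) = 3503 \left(-15\right) = -52545$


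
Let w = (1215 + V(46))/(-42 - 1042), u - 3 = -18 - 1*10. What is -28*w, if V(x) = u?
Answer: 8330/271 ≈ 30.738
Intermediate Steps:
u = -25 (u = 3 + (-18 - 1*10) = 3 + (-18 - 10) = 3 - 28 = -25)
V(x) = -25
w = -595/542 (w = (1215 - 25)/(-42 - 1042) = 1190/(-1084) = 1190*(-1/1084) = -595/542 ≈ -1.0978)
-28*w = -28*(-595/542) = 8330/271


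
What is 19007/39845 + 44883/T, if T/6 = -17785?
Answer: 15991589/283457330 ≈ 0.056416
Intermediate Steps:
T = -106710 (T = 6*(-17785) = -106710)
19007/39845 + 44883/T = 19007/39845 + 44883/(-106710) = 19007*(1/39845) + 44883*(-1/106710) = 19007/39845 - 14961/35570 = 15991589/283457330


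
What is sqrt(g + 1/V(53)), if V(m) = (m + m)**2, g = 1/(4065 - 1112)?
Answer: sqrt(41900117)/313018 ≈ 0.020679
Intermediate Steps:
g = 1/2953 ≈ 0.00033864
V(m) = 4*m**2 (V(m) = (2*m)**2 = 4*m**2)
sqrt(g + 1/V(53)) = sqrt(1/2953 + 1/(4*53**2)) = sqrt(1/2953 + 1/(4*2809)) = sqrt(1/2953 + 1/11236) = sqrt(14189/33179908) = sqrt(41900117)/313018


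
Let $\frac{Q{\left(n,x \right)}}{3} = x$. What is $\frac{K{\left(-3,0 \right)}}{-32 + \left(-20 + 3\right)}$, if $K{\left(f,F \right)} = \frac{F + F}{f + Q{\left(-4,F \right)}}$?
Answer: $0$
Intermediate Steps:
$Q{\left(n,x \right)} = 3 x$
$K{\left(f,F \right)} = \frac{2 F}{f + 3 F}$ ($K{\left(f,F \right)} = \frac{F + F}{f + 3 F} = \frac{2 F}{f + 3 F}$)
$\frac{K{\left(-3,0 \right)}}{-32 + \left(-20 + 3\right)} = \frac{2 \cdot 0 \frac{1}{-3 + 3 \cdot 0}}{-32 + \left(-20 + 3\right)} = \frac{2 \cdot 0 \frac{1}{-3 + 0}}{-32 - 17} = \frac{2 \cdot 0 \frac{1}{-3}}{-49} = 2 \cdot 0 \left(- \frac{1}{3}\right) \left(- \frac{1}{49}\right) = 0 \left(- \frac{1}{49}\right) = 0$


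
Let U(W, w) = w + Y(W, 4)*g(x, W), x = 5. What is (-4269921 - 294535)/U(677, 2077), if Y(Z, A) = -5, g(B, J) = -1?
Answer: -2282228/1041 ≈ -2192.3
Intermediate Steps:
U(W, w) = 5 + w (U(W, w) = w - 5*(-1) = w + 5 = 5 + w)
(-4269921 - 294535)/U(677, 2077) = (-4269921 - 294535)/(5 + 2077) = -4564456/2082 = -4564456*1/2082 = -2282228/1041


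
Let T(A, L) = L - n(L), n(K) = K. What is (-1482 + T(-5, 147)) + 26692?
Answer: 25210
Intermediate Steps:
T(A, L) = 0 (T(A, L) = L - L = 0)
(-1482 + T(-5, 147)) + 26692 = (-1482 + 0) + 26692 = -1482 + 26692 = 25210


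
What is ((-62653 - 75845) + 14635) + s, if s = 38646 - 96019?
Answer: -181236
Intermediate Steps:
s = -57373
((-62653 - 75845) + 14635) + s = ((-62653 - 75845) + 14635) - 57373 = (-138498 + 14635) - 57373 = -123863 - 57373 = -181236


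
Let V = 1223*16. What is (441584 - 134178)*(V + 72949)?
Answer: 28440280902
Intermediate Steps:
V = 19568
(441584 - 134178)*(V + 72949) = (441584 - 134178)*(19568 + 72949) = 307406*92517 = 28440280902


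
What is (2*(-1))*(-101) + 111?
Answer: 313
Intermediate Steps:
(2*(-1))*(-101) + 111 = -2*(-101) + 111 = 202 + 111 = 313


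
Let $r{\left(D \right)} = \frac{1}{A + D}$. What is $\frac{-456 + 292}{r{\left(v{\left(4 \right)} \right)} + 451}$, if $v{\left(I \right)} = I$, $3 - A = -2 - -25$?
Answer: $- \frac{2624}{7215} \approx -0.36369$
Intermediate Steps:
$A = -20$ ($A = 3 - \left(-2 - -25\right) = 3 - \left(-2 + 25\right) = 3 - 23 = -20$)
$r{\left(D \right)} = \frac{1}{-20 + D}$
$\frac{-456 + 292}{r{\left(v{\left(4 \right)} \right)} + 451} = \frac{-456 + 292}{\frac{1}{-20 + 4} + 451} = - \frac{164}{\frac{1}{-16} + 451} = - \frac{164}{- \frac{1}{16} + 451} = - \frac{164}{\frac{7215}{16}} = \left(-164\right) \frac{16}{7215} = - \frac{2624}{7215}$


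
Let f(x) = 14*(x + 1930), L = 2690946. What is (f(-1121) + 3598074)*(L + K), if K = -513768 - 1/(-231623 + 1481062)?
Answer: 9818474331677125400/1249439 ≈ 7.8583e+12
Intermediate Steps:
f(x) = 27020 + 14*x (f(x) = 14*(1930 + x) = 27020 + 14*x)
K = -641921776153/1249439 (K = -513768 - 1/1249439 = -641921776153/1249439 ≈ -5.1377e+5)
(f(-1121) + 3598074)*(L + K) = ((27020 + 14*(-1121)) + 3598074)*(2690946 - 641921776153/1249439) = ((27020 - 15694) + 3598074)*(2720251103141/1249439) = (11326 + 3598074)*(2720251103141/1249439) = 3609400*(2720251103141/1249439) = 9818474331677125400/1249439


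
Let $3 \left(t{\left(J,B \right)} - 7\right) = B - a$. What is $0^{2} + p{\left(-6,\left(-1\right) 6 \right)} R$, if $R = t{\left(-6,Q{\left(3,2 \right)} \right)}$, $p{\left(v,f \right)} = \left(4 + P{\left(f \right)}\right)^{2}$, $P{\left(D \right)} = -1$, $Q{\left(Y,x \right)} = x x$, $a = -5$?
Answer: $90$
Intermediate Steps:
$Q{\left(Y,x \right)} = x^{2}$
$t{\left(J,B \right)} = \frac{26}{3} + \frac{B}{3}$ ($t{\left(J,B \right)} = 7 + \frac{B - -5}{3} = 7 + \frac{B + 5}{3} = 7 + \frac{5 + B}{3} = 7 + \left(\frac{5}{3} + \frac{B}{3}\right) = \frac{26}{3} + \frac{B}{3}$)
$p{\left(v,f \right)} = 9$ ($p{\left(v,f \right)} = \left(4 - 1\right)^{2} = 3^{2} = 9$)
$R = 10$ ($R = \frac{26}{3} + \frac{2^{2}}{3} = \frac{26}{3} + \frac{1}{3} \cdot 4 = \frac{26}{3} + \frac{4}{3} = 10$)
$0^{2} + p{\left(-6,\left(-1\right) 6 \right)} R = 0^{2} + 9 \cdot 10 = 0 + 90 = 90$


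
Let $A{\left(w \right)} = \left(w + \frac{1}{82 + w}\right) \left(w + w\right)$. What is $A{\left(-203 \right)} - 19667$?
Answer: $\frac{7593277}{121} \approx 62754.0$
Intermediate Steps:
$A{\left(w \right)} = 2 w \left(w + \frac{1}{82 + w}\right)$ ($A{\left(w \right)} = \left(w + \frac{1}{82 + w}\right) 2 w = 2 w \left(w + \frac{1}{82 + w}\right)$)
$A{\left(-203 \right)} - 19667 = 2 \left(-203\right) \frac{1}{82 - 203} \left(1 + \left(-203\right)^{2} + 82 \left(-203\right)\right) - 19667 = 2 \left(-203\right) \frac{1}{-121} \left(1 + 41209 - 16646\right) - 19667 = 2 \left(-203\right) \left(- \frac{1}{121}\right) 24564 - 19667 = \frac{9972984}{121} - 19667 = \frac{7593277}{121}$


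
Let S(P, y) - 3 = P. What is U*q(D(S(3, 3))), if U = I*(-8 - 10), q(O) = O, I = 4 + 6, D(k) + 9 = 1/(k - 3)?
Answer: 1560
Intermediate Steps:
S(P, y) = 3 + P
D(k) = -9 + 1/(-3 + k) (D(k) = -9 + 1/(k - 3) = -9 + 1/(-3 + k))
I = 10
U = -180 (U = 10*(-8 - 10) = 10*(-18) = -180)
U*q(D(S(3, 3))) = -180*(28 - 9*(3 + 3))/(-3 + (3 + 3)) = -180*(28 - 9*6)/(-3 + 6) = -180*(28 - 54)/3 = -60*(-26) = -180*(-26/3) = 1560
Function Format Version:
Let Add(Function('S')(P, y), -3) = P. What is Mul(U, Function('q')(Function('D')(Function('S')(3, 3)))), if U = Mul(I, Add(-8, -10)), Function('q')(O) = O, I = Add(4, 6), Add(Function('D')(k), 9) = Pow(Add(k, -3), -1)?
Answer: 1560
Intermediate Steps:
Function('S')(P, y) = Add(3, P)
Function('D')(k) = Add(-9, Pow(Add(-3, k), -1)) (Function('D')(k) = Add(-9, Pow(Add(k, -3), -1)) = Add(-9, Pow(Add(-3, k), -1)))
I = 10
U = -180 (U = Mul(10, Add(-8, -10)) = Mul(10, -18) = -180)
Mul(U, Function('q')(Function('D')(Function('S')(3, 3)))) = Mul(-180, Mul(Pow(Add(-3, Add(3, 3)), -1), Add(28, Mul(-9, Add(3, 3))))) = Mul(-180, Mul(Pow(Add(-3, 6), -1), Add(28, Mul(-9, 6)))) = Mul(-180, Mul(Pow(3, -1), Add(28, -54))) = Mul(-180, Mul(Rational(1, 3), -26)) = Mul(-180, Rational(-26, 3)) = 1560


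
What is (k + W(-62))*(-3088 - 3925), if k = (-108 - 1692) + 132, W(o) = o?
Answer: 12132490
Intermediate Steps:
k = -1668 (k = -1800 + 132 = -1668)
(k + W(-62))*(-3088 - 3925) = (-1668 - 62)*(-3088 - 3925) = -1730*(-7013) = 12132490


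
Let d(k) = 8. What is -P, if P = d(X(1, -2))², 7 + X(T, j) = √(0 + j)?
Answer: -64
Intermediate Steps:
X(T, j) = -7 + √j (X(T, j) = -7 + √(0 + j) = -7 + √j)
P = 64 (P = 8² = 64)
-P = -1*64 = -64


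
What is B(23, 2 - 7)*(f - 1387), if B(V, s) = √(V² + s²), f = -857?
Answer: -2244*√554 ≈ -52818.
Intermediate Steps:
B(23, 2 - 7)*(f - 1387) = √(23² + (2 - 7)²)*(-857 - 1387) = √(529 + (-5)²)*(-2244) = √(529 + 25)*(-2244) = √554*(-2244) = -2244*√554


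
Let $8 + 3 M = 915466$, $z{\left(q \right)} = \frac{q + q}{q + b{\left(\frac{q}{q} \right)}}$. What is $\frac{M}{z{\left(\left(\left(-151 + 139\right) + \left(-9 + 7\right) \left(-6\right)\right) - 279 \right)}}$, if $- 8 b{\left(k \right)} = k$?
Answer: $\frac{1022108857}{6696} \approx 1.5264 \cdot 10^{5}$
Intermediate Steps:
$b{\left(k \right)} = - \frac{k}{8}$
$z{\left(q \right)} = \frac{2 q}{- \frac{1}{8} + q}$ ($z{\left(q \right)} = \frac{q + q}{q - \frac{q \frac{1}{q}}{8}} = \frac{2 q}{q - \frac{1}{8}} = \frac{2 q}{- \frac{1}{8} + q}$)
$M = \frac{915458}{3}$ ($M = - \frac{8}{3} + \frac{1}{3} \cdot 915466 = - \frac{8}{3} + \frac{915466}{3} = \frac{915458}{3} \approx 3.0515 \cdot 10^{5}$)
$\frac{M}{z{\left(\left(\left(-151 + 139\right) + \left(-9 + 7\right) \left(-6\right)\right) - 279 \right)}} = \frac{915458}{3 \frac{16 \left(\left(\left(-151 + 139\right) + \left(-9 + 7\right) \left(-6\right)\right) - 279\right)}{-1 + 8 \left(\left(\left(-151 + 139\right) + \left(-9 + 7\right) \left(-6\right)\right) - 279\right)}} = \frac{915458}{3 \frac{16 \left(\left(-12 - -12\right) - 279\right)}{-1 + 8 \left(\left(-12 - -12\right) - 279\right)}} = \frac{915458}{3 \frac{16 \left(\left(-12 + 12\right) - 279\right)}{-1 + 8 \left(\left(-12 + 12\right) - 279\right)}} = \frac{915458}{3 \frac{16 \left(0 - 279\right)}{-1 + 8 \left(0 - 279\right)}} = \frac{915458}{3 \cdot 16 \left(-279\right) \frac{1}{-1 + 8 \left(-279\right)}} = \frac{915458}{3 \cdot 16 \left(-279\right) \frac{1}{-1 - 2232}} = \frac{915458}{3 \cdot 16 \left(-279\right) \frac{1}{-2233}} = \frac{915458}{3 \cdot 16 \left(-279\right) \left(- \frac{1}{2233}\right)} = \frac{915458}{3 \cdot \frac{4464}{2233}} = \frac{915458}{3} \cdot \frac{2233}{4464} = \frac{1022108857}{6696}$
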